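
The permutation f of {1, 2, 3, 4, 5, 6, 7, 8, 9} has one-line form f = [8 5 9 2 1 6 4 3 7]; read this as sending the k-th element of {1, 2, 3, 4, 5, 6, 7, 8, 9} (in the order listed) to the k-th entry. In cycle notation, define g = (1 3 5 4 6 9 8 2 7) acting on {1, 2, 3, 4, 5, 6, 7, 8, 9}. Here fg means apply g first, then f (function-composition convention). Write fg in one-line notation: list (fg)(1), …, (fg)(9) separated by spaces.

9 4 1 6 2 7 8 5 3

(fg)(x) = f(g(x)). Computing each image: f(g(1)) = f(3) = 9, f(g(2)) = f(7) = 4, f(g(3)) = f(5) = 1, f(g(4)) = f(6) = 6, f(g(5)) = f(4) = 2, f(g(6)) = f(9) = 7, f(g(7)) = f(1) = 8, f(g(8)) = f(2) = 5, f(g(9)) = f(8) = 3.
Hence fg = [9 4 1 6 2 7 8 5 3].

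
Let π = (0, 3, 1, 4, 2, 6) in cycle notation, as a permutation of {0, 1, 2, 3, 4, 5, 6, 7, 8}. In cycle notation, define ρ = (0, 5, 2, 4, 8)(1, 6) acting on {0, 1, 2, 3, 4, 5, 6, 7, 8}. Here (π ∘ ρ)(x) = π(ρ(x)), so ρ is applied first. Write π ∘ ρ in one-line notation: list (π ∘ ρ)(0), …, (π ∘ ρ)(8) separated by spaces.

5 0 2 1 8 6 4 7 3

(π ∘ ρ)(x) = π(ρ(x)). Computing each image: π(ρ(0)) = π(5) = 5, π(ρ(1)) = π(6) = 0, π(ρ(2)) = π(4) = 2, π(ρ(3)) = π(3) = 1, π(ρ(4)) = π(8) = 8, π(ρ(5)) = π(2) = 6, π(ρ(6)) = π(1) = 4, π(ρ(7)) = π(7) = 7, π(ρ(8)) = π(0) = 3.
Hence π ∘ ρ = [5 0 2 1 8 6 4 7 3].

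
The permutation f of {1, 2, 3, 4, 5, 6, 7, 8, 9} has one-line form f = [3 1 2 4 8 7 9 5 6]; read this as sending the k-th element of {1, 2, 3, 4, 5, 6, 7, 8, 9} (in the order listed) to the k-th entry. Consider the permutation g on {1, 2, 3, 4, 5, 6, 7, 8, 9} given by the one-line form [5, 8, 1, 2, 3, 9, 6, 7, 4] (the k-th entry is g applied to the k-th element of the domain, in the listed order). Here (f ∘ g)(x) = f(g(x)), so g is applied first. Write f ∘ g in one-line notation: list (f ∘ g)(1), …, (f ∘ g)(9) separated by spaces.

8 5 3 1 2 6 7 9 4

(f ∘ g)(x) = f(g(x)). Computing each image: f(g(1)) = f(5) = 8, f(g(2)) = f(8) = 5, f(g(3)) = f(1) = 3, f(g(4)) = f(2) = 1, f(g(5)) = f(3) = 2, f(g(6)) = f(9) = 6, f(g(7)) = f(6) = 7, f(g(8)) = f(7) = 9, f(g(9)) = f(4) = 4.
Hence f ∘ g = [8 5 3 1 2 6 7 9 4].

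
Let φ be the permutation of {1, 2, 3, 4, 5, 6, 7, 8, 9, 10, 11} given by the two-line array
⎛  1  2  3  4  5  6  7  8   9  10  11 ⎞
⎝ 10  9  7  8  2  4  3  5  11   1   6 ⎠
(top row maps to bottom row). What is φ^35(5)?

Tracing 5 → 2 → … returns to 5 after 7 steps, so 5 lies in a 7-cycle (2 9 11 6 4 8 5).
Since the cycle has length 7, φ^35 acts on it the same as φ^0 (35 mod 7 = 0).
So φ^35(5) = 5.

5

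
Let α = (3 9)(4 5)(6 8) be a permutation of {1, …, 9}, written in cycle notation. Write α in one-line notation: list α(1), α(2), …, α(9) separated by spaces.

1 2 9 5 4 8 7 6 3

Image by image: 1↦1, 2↦2, 3↦9, 4↦5, 5↦4, 6↦8, 7↦7, 8↦6, 9↦3.
So the one-line form is 1 2 9 5 4 8 7 6 3.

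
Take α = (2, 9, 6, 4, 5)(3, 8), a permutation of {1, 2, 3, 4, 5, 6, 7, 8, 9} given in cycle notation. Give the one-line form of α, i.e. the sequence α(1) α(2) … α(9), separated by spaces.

Each element maps to the next entry in its cycle (wrapping to the front): 1↦1, 2↦9, 3↦8, 4↦5, 5↦2, 6↦4, 7↦7, 8↦3, 9↦6.
So the one-line form is 1 9 8 5 2 4 7 3 6.

1 9 8 5 2 4 7 3 6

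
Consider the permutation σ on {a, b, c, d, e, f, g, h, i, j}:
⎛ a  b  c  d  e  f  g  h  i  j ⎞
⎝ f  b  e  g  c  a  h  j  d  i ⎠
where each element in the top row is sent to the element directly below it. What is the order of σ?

10

Writing σ as disjoint cycles, the cycle lengths are 5, 2, 2, 1.
The order of σ is the least common multiple of its cycle lengths: lcm(5, 2, 2) = 10.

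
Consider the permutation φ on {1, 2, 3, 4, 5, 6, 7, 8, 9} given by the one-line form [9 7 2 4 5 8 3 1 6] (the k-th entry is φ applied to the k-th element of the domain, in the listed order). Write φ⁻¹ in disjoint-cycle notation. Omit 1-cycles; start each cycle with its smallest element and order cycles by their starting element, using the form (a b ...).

First write φ in disjoint cycles: (1 9 6 8)(2 7 3).
Reversing each cycle (and rotating so the smallest element leads) gives φ⁻¹ = (1 8 6 9)(2 3 7).

(1 8 6 9)(2 3 7)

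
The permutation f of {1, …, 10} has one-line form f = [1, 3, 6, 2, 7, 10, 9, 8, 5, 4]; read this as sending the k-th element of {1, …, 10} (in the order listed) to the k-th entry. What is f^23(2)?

Tracing 2 → 3 → … returns to 2 after 5 steps, so 2 lies in a 5-cycle (2, 3, 6, 10, 4).
Powers repeat with period 5 on this cycle, and 23 mod 5 = 3, so f^23(2) = f^3(2).
Advancing 3 steps from 2: 2 → 3 → 6 → 10.

10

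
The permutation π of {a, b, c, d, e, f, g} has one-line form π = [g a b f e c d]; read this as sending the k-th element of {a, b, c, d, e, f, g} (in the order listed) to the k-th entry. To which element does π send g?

d

g is element number 7 of the domain, and entry number 7 of the one-line form is d, so π(g) = d.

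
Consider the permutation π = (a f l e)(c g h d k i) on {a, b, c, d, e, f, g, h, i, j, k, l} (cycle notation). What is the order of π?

12

The cycle type of π is (6, 4, 1, 1).
The order of π is the least common multiple of its cycle lengths: lcm(6, 4) = 12.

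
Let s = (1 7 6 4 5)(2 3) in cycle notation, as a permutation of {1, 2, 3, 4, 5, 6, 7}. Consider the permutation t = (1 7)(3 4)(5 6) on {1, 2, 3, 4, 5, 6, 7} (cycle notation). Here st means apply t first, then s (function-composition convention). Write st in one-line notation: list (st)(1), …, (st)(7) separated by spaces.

6 3 5 2 4 1 7

(st)(x) = s(t(x)). Computing each image: s(t(1)) = s(7) = 6, s(t(2)) = s(2) = 3, s(t(3)) = s(4) = 5, s(t(4)) = s(3) = 2, s(t(5)) = s(6) = 4, s(t(6)) = s(5) = 1, s(t(7)) = s(1) = 7.
Hence st = [6 3 5 2 4 1 7].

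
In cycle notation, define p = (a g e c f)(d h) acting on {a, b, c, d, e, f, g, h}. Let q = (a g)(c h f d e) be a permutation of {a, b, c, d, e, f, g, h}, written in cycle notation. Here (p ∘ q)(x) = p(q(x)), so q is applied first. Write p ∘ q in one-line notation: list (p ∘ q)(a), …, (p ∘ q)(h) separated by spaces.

Chase each element through q then p: a → g → e; b → b → b; c → h → d; d → e → c; e → c → f; f → d → h; g → a → g; h → f → a.
So p ∘ q in one-line form is e b d c f h g a.

e b d c f h g a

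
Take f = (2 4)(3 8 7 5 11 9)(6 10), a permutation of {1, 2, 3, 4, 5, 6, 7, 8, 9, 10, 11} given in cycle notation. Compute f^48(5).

5

5 lies in the 6-cycle (3 8 7 5 11 9).
Powers repeat with period 6 on this cycle, and 48 mod 6 = 0, so f^48(5) = f^0(5).
So f^48(5) = 5.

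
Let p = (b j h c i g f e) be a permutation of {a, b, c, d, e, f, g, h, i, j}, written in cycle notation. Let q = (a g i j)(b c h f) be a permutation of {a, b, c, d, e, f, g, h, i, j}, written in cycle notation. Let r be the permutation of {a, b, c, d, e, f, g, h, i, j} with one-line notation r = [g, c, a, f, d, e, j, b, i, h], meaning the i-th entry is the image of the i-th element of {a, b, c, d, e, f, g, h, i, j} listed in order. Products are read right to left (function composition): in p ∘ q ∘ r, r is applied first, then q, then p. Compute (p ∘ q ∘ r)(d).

(p ∘ q ∘ r)(d) = p(q(r(d))). r(d) = f, then q(f) = b, then p(b) = j, so the result is j.

j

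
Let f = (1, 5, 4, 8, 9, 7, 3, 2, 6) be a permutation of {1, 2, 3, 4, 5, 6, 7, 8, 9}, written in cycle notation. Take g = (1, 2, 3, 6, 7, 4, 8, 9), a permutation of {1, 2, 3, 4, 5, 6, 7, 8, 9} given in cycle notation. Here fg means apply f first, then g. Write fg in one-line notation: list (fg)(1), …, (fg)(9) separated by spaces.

For each element, apply f then g: 1 → 5 → 5; 2 → 6 → 7; 3 → 2 → 3; 4 → 8 → 9; 5 → 4 → 8; 6 → 1 → 2; 7 → 3 → 6; 8 → 9 → 1; 9 → 7 → 4.
So fg in one-line form is 5 7 3 9 8 2 6 1 4.

5 7 3 9 8 2 6 1 4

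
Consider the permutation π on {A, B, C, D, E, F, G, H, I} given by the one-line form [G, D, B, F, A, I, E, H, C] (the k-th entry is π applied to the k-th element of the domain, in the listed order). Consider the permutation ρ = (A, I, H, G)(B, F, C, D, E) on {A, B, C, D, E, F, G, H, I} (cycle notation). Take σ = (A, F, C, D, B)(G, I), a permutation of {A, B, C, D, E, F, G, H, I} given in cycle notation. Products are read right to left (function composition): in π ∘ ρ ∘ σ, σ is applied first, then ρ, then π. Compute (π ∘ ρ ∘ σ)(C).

Apply the permutations in order: σ(C) = D, then ρ(D) = E, then π(E) = A. So (π ∘ ρ ∘ σ)(C) = A.

A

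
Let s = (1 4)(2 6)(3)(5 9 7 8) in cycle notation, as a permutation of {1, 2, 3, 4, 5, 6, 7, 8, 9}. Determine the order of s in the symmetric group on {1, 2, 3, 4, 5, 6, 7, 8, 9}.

The disjoint cycles have lengths 4, 2, 2, 1.
Since disjoint cycles commute, ord(s) = lcm(4, 2, 2) = 4.

4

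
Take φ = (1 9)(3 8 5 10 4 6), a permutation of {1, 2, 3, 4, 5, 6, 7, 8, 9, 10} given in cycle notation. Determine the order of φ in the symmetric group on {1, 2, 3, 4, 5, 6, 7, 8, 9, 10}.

6

The cycle type of φ is (6, 2, 1, 1).
The order of φ is the least common multiple of its cycle lengths: lcm(6, 2) = 6.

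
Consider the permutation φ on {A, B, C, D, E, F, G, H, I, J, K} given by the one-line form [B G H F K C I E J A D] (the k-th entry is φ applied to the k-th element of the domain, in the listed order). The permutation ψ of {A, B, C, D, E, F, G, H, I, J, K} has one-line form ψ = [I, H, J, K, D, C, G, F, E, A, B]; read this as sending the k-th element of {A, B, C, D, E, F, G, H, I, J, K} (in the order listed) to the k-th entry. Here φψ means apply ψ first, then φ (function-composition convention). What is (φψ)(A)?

J

First apply ψ: ψ(A) = I, then φ(I) = J. Thus (φψ)(A) = J.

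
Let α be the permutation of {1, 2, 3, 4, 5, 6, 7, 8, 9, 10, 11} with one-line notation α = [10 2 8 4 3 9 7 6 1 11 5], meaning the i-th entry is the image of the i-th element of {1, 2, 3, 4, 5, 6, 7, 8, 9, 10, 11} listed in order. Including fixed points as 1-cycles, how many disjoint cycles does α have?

The cycle decomposition is (1 10 11 5 3 8 6 9)(2)(4)(7), which has 4 cycles (counting 1-cycles).

4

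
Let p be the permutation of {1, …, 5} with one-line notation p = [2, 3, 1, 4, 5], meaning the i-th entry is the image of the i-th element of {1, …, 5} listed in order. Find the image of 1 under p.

2

1 is element number 1 of the domain, and entry number 1 of the one-line form is 2, so p(1) = 2.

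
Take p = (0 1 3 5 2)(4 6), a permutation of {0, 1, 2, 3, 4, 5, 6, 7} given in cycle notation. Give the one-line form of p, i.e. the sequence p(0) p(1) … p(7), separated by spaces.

1 3 0 5 6 2 4 7

Image by image: 0↦1, 1↦3, 2↦0, 3↦5, 4↦6, 5↦2, 6↦4, 7↦7.
So the one-line form is 1 3 0 5 6 2 4 7.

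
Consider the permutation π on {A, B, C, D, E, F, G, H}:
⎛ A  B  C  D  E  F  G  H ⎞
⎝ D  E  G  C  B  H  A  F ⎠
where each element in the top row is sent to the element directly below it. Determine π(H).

F

The entry below H in the array is F, so π(H) = F.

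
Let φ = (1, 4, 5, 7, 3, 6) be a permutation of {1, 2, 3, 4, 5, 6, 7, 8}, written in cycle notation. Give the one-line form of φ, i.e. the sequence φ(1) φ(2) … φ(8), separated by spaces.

Reading each image from the cycles: 1→4, 2→2, 3→6, 4→5, 5→7, 6→1, 7→3, 8→8.
Listing these in domain order gives 4 2 6 5 7 1 3 8.

4 2 6 5 7 1 3 8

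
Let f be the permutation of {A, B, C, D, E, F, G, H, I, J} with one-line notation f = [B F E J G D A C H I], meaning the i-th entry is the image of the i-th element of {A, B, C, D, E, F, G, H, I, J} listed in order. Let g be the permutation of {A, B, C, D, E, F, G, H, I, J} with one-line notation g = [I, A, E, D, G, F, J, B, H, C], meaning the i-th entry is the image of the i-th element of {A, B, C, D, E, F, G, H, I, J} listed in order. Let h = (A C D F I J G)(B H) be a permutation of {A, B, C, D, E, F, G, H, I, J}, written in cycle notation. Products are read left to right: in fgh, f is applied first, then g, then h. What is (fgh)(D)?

Chase D: f(D) = J; g(J) = C; h(C) = D. Hence (fgh)(D) = D.

D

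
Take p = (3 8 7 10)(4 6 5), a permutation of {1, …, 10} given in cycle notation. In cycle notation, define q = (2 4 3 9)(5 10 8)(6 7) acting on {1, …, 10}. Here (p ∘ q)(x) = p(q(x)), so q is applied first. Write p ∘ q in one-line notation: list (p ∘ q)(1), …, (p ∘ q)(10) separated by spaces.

1 6 9 8 3 10 5 4 2 7

(p ∘ q)(x) = p(q(x)). Computing each image: p(q(1)) = p(1) = 1, p(q(2)) = p(4) = 6, p(q(3)) = p(9) = 9, p(q(4)) = p(3) = 8, p(q(5)) = p(10) = 3, p(q(6)) = p(7) = 10, p(q(7)) = p(6) = 5, p(q(8)) = p(5) = 4, p(q(9)) = p(2) = 2, p(q(10)) = p(8) = 7.
Hence p ∘ q = [1 6 9 8 3 10 5 4 2 7].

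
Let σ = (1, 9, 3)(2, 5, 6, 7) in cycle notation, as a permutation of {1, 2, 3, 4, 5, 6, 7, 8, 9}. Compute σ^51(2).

2 lies in the 4-cycle (2, 5, 6, 7).
On a 4-cycle, σ^4 is the identity, so σ^51 = σ^3 there (51 ≡ 3 mod 4).
Stepping 3 places around the cycle: 2 → 5 → 6 → 7.

7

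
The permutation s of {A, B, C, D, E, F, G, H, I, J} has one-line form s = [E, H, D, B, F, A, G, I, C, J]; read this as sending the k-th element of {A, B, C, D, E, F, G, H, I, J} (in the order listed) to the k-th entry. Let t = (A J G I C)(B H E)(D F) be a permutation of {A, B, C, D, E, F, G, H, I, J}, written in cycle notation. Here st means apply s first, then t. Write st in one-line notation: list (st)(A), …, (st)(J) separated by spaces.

B E F H D J I C A G

(st)(x) = t(s(x)). Computing each image: t(s(A)) = t(E) = B, t(s(B)) = t(H) = E, t(s(C)) = t(D) = F, t(s(D)) = t(B) = H, t(s(E)) = t(F) = D, t(s(F)) = t(A) = J, t(s(G)) = t(G) = I, t(s(H)) = t(I) = C, t(s(I)) = t(C) = A, t(s(J)) = t(J) = G.
Hence st = [B E F H D J I C A G].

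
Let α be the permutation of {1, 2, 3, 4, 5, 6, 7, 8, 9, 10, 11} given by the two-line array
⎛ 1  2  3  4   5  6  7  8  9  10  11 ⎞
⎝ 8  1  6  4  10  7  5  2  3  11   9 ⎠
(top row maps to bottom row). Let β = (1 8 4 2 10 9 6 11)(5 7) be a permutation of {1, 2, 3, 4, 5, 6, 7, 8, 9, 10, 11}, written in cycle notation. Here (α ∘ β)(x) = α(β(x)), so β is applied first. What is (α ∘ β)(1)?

2

β(1) = 8, then α(8) = 2; composing gives (α ∘ β)(1) = 2.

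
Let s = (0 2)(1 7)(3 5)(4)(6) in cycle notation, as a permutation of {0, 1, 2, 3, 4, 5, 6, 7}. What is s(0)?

0 appears in (0 2); the next entry (wrapping around) is 2.

2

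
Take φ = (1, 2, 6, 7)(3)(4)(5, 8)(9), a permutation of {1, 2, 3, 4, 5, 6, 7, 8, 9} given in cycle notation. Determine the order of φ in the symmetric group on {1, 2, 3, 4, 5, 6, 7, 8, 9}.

4

The cycle type of φ is (4, 2, 1, 1, 1).
The order of φ is the least common multiple of its cycle lengths: lcm(4, 2) = 4.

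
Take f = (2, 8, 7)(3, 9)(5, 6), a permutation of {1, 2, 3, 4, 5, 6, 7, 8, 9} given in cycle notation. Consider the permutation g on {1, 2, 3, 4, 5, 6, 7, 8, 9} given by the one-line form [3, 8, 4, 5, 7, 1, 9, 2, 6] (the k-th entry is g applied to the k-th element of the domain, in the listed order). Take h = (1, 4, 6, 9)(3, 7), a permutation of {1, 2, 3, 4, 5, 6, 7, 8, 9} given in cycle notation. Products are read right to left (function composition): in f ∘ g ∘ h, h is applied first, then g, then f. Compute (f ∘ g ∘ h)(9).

Chase 9: h(9) = 1; g(1) = 3; f(3) = 9. Hence (f ∘ g ∘ h)(9) = 9.

9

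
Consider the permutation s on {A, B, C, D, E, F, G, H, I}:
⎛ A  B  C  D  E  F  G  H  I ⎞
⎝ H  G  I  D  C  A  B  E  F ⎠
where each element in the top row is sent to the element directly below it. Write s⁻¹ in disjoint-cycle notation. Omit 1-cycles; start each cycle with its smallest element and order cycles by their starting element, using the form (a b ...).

The cycle decomposition of s is (A H E C I F)(B G).
The inverse reverses every cycle; in canonical form, s⁻¹ = (A F I C E H)(B G).

(A F I C E H)(B G)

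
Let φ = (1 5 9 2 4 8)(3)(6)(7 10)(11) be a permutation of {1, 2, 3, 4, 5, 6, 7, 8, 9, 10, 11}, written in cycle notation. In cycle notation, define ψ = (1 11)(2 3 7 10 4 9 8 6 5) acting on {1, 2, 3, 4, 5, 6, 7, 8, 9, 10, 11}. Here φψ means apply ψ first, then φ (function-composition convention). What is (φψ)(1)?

(φψ)(1) = φ(ψ(1)). ψ(1) = 11, then φ(11) = 11. So (φψ)(1) = 11.

11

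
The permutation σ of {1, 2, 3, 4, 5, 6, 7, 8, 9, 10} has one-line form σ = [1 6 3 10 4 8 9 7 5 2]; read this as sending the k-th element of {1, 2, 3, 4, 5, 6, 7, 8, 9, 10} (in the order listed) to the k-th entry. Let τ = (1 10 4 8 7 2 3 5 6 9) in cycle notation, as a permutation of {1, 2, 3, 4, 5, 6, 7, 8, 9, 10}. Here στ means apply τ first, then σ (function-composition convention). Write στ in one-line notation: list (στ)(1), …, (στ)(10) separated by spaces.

(στ)(x) = σ(τ(x)). Computing each image: σ(τ(1)) = σ(10) = 2, σ(τ(2)) = σ(3) = 3, σ(τ(3)) = σ(5) = 4, σ(τ(4)) = σ(8) = 7, σ(τ(5)) = σ(6) = 8, σ(τ(6)) = σ(9) = 5, σ(τ(7)) = σ(2) = 6, σ(τ(8)) = σ(7) = 9, σ(τ(9)) = σ(1) = 1, σ(τ(10)) = σ(4) = 10.
Hence στ = [2 3 4 7 8 5 6 9 1 10].

2 3 4 7 8 5 6 9 1 10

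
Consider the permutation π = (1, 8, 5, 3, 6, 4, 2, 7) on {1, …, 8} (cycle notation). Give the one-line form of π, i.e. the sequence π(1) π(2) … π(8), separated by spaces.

Image by image: 1↦8, 2↦7, 3↦6, 4↦2, 5↦3, 6↦4, 7↦1, 8↦5.
So the one-line form is 8 7 6 2 3 4 1 5.

8 7 6 2 3 4 1 5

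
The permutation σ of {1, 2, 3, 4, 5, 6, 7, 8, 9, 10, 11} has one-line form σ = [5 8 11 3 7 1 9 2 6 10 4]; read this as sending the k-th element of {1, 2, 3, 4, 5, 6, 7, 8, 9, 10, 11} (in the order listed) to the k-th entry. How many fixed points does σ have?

The fixed points (elements with σ(x) = x) are {10}, so there is 1.

1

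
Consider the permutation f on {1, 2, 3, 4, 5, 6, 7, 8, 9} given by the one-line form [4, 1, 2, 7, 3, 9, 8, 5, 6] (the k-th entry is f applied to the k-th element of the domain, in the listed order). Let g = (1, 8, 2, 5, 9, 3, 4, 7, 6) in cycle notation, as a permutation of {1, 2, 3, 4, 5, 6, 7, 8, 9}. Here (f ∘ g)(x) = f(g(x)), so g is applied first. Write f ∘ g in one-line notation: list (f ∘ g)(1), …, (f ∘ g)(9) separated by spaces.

5 3 7 8 6 4 9 1 2

(f ∘ g)(x) = f(g(x)). Computing each image: f(g(1)) = f(8) = 5, f(g(2)) = f(5) = 3, f(g(3)) = f(4) = 7, f(g(4)) = f(7) = 8, f(g(5)) = f(9) = 6, f(g(6)) = f(1) = 4, f(g(7)) = f(6) = 9, f(g(8)) = f(2) = 1, f(g(9)) = f(3) = 2.
Hence f ∘ g = [5 3 7 8 6 4 9 1 2].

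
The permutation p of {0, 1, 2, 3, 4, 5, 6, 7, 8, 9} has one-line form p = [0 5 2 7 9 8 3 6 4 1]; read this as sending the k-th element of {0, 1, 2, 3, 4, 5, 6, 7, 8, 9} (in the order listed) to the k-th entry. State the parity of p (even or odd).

even

In disjoint-cycle form the cycle lengths are 5, 3, 1, 1.
A cycle is odd iff its length is even; p has 0 even-length cycles, so sgn(p) = (−1)^0 and p is even.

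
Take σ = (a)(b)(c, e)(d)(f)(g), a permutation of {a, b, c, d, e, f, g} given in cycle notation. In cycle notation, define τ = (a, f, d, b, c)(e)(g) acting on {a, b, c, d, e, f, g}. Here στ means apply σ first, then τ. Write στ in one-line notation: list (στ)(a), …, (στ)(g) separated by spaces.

For each element, apply σ then τ: a → a → f; b → b → c; c → e → e; d → d → b; e → c → a; f → f → d; g → g → g.
So στ in one-line form is f c e b a d g.

f c e b a d g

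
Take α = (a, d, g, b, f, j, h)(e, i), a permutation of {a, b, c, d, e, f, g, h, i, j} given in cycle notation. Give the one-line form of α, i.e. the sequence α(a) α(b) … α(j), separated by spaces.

Each element maps to the next entry in its cycle (wrapping to the front): a→d, b→f, c→c, d→g, e→i, f→j, g→b, h→a, i→e, j→h.
So the one-line form is d f c g i j b a e h.

d f c g i j b a e h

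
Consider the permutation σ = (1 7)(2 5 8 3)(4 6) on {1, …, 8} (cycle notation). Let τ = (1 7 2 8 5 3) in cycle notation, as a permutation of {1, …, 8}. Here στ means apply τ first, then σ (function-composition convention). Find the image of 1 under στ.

First apply τ: τ(1) = 7, then σ(7) = 1. Thus (στ)(1) = 1.

1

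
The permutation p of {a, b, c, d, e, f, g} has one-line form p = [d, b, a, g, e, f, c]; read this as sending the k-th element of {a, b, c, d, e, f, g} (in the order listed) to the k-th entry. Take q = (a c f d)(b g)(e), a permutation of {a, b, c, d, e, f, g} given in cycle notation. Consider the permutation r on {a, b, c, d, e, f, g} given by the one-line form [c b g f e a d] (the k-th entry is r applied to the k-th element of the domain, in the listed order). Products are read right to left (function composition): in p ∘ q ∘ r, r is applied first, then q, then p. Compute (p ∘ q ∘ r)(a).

f

(p ∘ q ∘ r)(a) = p(q(r(a))). r(a) = c, then q(c) = f, then p(f) = f, so the result is f.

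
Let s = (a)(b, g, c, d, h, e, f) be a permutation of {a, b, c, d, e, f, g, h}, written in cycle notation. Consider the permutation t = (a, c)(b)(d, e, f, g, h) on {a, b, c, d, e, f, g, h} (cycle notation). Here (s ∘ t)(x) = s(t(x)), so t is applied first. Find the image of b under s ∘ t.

g

First apply t: t(b) = b, then s(b) = g. Thus (s ∘ t)(b) = g.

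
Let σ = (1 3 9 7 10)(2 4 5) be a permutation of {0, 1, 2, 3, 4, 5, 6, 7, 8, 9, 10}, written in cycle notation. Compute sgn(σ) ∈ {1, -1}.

1

The cycle lengths are 5, 3, 1, 1, 1.
A cycle of length ℓ contributes ℓ−1 transpositions, so σ is a product of 4 + 2 = 6 transpositions — even.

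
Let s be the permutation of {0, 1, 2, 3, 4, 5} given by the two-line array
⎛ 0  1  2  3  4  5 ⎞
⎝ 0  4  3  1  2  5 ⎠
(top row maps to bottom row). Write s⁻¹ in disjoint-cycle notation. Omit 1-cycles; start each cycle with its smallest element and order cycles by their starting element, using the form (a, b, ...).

(1, 3, 2, 4)

The cycle decomposition of s is (1, 4, 2, 3).
Reversing each cycle (and rotating so the smallest element leads) gives s⁻¹ = (1, 3, 2, 4).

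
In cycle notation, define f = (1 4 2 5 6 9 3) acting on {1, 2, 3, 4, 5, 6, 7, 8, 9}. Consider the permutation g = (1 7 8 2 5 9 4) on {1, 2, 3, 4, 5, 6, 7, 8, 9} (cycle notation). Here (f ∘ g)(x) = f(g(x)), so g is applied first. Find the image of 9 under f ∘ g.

2

(f ∘ g)(9) = f(g(9)). g(9) = 4, then f(4) = 2. So (f ∘ g)(9) = 2.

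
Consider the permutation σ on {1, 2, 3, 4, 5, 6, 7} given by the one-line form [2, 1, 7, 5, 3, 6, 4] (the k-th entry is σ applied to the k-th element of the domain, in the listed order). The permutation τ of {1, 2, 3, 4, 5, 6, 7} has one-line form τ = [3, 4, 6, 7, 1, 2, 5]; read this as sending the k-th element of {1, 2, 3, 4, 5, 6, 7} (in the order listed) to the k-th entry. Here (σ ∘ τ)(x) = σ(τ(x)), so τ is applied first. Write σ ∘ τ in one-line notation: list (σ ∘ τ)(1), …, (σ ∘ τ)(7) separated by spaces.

Chase each element through τ then σ: 1 → 3 → 7; 2 → 4 → 5; 3 → 6 → 6; 4 → 7 → 4; 5 → 1 → 2; 6 → 2 → 1; 7 → 5 → 3.
Collecting the images, σ ∘ τ = [7 5 6 4 2 1 3].

7 5 6 4 2 1 3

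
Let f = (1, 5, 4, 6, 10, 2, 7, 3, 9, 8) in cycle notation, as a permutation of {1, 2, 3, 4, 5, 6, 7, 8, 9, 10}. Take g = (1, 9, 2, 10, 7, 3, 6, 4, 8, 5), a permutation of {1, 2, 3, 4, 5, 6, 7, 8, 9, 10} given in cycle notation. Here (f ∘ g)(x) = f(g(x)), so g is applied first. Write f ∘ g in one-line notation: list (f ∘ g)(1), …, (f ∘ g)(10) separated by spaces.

8 2 10 1 5 6 9 4 7 3

(f ∘ g)(x) = f(g(x)). Computing each image: f(g(1)) = f(9) = 8, f(g(2)) = f(10) = 2, f(g(3)) = f(6) = 10, f(g(4)) = f(8) = 1, f(g(5)) = f(1) = 5, f(g(6)) = f(4) = 6, f(g(7)) = f(3) = 9, f(g(8)) = f(5) = 4, f(g(9)) = f(2) = 7, f(g(10)) = f(7) = 3.
Hence f ∘ g = [8 2 10 1 5 6 9 4 7 3].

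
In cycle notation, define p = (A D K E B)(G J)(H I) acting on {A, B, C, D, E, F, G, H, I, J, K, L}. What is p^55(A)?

A

A lies in the 5-cycle (A D K E B).
Since the cycle has length 5, p^55 acts on it the same as p^0 (55 mod 5 = 0).
So p^55(A) = A.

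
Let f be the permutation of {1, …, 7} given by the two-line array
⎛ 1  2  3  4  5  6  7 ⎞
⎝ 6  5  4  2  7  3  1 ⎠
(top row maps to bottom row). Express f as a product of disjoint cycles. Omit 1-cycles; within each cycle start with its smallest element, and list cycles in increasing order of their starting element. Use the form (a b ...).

(1 6 3 4 2 5 7)

From 1: 1 → 6 → 3 → 4 → 2 → 5 → 7 → 1, closing the cycle (1 6 3 4 2 5 7).
Continuing from each remaining unvisited element yields (1 6 3 4 2 5 7).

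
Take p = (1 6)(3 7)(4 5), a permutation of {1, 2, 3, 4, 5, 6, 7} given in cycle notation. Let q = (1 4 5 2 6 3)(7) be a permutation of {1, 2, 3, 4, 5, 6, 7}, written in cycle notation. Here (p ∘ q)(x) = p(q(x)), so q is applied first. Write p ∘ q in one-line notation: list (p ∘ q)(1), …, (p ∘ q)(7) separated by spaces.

5 1 6 4 2 7 3

(p ∘ q)(x) = p(q(x)). Computing each image: p(q(1)) = p(4) = 5, p(q(2)) = p(6) = 1, p(q(3)) = p(1) = 6, p(q(4)) = p(5) = 4, p(q(5)) = p(2) = 2, p(q(6)) = p(3) = 7, p(q(7)) = p(7) = 3.
Hence p ∘ q = [5 1 6 4 2 7 3].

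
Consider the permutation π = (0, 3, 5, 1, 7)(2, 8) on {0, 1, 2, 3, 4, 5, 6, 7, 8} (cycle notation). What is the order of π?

10

The disjoint cycles have lengths 5, 2, 1, 1.
The order of π is the least common multiple of its cycle lengths: lcm(5, 2) = 10.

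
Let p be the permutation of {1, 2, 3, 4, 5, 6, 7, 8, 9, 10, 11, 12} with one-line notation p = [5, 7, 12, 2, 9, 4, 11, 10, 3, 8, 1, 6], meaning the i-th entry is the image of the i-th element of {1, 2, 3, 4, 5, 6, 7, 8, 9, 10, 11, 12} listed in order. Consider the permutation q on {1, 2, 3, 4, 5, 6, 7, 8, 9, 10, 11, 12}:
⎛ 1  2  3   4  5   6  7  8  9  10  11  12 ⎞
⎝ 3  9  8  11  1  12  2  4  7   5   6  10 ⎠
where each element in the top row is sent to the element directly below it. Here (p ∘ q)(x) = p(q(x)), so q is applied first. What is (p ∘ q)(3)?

10

(p ∘ q)(3) = p(q(3)). q(3) = 8, then p(8) = 10. So (p ∘ q)(3) = 10.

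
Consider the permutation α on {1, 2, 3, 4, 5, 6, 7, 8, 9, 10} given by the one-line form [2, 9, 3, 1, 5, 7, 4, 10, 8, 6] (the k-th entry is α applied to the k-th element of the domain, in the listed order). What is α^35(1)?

Tracing 1 → 2 → … returns to 1 after 8 steps, so 1 lies in an 8-cycle (1 2 9 8 10 6 7 4).
On an 8-cycle, α^8 is the identity, so α^35 = α^3 there (35 ≡ 3 mod 8).
Advancing 3 steps from 1: 1 → 2 → 9 → 8.

8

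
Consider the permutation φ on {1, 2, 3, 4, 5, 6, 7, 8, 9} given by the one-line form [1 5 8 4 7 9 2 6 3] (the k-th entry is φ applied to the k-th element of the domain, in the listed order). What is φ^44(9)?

Tracing 9 → 3 → … returns to 9 after 4 steps, so 9 lies in a 4-cycle (3, 8, 6, 9).
Since the cycle has length 4, φ^44 acts on it the same as φ^0 (44 mod 4 = 0).
So φ^44(9) = 9.

9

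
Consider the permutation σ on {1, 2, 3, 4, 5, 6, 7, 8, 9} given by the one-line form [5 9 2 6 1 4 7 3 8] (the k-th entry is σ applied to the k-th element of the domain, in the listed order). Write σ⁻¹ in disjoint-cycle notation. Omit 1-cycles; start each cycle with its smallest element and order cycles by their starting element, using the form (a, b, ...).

(1, 5)(2, 3, 8, 9)(4, 6)

The cycle decomposition of σ is (1, 5)(2, 9, 8, 3)(4, 6).
The inverse reverses every cycle; in canonical form, σ⁻¹ = (1, 5)(2, 3, 8, 9)(4, 6).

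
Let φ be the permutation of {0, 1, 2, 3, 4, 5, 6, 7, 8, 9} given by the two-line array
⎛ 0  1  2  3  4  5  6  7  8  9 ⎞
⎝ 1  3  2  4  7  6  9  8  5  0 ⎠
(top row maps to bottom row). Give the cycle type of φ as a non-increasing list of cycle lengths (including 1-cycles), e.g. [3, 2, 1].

The disjoint cycles are (0, 1, 3, 4, 7, 8, 5, 6, 9)(2), with lengths 9, 1 in non-increasing order.

[9, 1]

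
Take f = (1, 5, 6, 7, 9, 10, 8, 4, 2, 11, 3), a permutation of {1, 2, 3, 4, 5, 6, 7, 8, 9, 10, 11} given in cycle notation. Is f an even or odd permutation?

The cycle lengths are 11.
A cycle of length ℓ contributes ℓ−1 transpositions, so f is a product of 10 transpositions — even.

even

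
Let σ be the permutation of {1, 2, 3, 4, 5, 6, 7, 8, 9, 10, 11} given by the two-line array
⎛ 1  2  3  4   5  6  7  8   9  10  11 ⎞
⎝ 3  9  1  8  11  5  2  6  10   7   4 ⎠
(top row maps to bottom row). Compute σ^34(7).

Tracing 7 → 2 → … returns to 7 after 4 steps, so 7 lies in a 4-cycle (2 9 10 7).
On a 4-cycle, σ^4 is the identity, so σ^34 = σ^2 there (34 ≡ 2 mod 4).
Advancing 2 steps from 7: 7 → 2 → 9.

9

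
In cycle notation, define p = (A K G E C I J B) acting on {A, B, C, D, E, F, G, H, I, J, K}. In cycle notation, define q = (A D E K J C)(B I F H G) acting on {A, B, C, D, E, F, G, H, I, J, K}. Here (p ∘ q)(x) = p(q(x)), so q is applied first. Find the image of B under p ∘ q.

q(B) = I, then p(I) = J; composing gives (p ∘ q)(B) = J.

J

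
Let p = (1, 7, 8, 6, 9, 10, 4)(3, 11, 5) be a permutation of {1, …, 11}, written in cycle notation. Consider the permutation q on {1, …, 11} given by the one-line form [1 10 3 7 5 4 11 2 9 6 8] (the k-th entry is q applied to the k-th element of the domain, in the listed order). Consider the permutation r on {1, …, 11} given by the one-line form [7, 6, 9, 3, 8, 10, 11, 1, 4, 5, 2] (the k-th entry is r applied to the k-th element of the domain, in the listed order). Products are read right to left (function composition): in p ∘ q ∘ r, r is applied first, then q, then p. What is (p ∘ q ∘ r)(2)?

1

Chase 2: r(2) = 6; q(6) = 4; p(4) = 1. Hence (p ∘ q ∘ r)(2) = 1.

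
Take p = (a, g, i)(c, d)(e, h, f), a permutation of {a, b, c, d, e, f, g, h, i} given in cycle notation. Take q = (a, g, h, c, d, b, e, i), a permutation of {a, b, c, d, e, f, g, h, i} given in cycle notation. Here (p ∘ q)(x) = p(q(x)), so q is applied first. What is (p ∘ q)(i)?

g

First apply q: q(i) = a, then p(a) = g. Thus (p ∘ q)(i) = g.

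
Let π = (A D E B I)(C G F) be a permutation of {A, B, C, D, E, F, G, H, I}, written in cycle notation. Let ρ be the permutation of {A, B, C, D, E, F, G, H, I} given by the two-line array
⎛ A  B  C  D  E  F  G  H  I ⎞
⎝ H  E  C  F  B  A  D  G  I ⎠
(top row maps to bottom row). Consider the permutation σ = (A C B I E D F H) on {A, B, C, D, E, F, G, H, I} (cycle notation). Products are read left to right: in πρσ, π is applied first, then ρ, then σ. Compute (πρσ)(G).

(πρσ)(G) = σ(ρ(π(G))). π(G) = F, then ρ(F) = A, then σ(A) = C, so the result is C.

C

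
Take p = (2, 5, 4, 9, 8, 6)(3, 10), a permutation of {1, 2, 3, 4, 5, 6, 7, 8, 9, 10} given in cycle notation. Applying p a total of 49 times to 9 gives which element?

8

9 lies in the 6-cycle (2, 5, 4, 9, 8, 6).
Since the cycle has length 6, p^49 acts on it the same as p^1 (49 mod 6 = 1).
Stepping 1 place around the cycle: 9 → 8.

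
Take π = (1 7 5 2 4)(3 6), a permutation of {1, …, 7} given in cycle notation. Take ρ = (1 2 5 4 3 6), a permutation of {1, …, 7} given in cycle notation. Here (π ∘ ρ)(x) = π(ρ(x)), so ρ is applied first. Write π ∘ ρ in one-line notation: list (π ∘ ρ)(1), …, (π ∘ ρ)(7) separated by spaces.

For each element, apply ρ then π: 1 → 2 → 4; 2 → 5 → 2; 3 → 6 → 3; 4 → 3 → 6; 5 → 4 → 1; 6 → 1 → 7; 7 → 7 → 5.
So π ∘ ρ in one-line form is 4 2 3 6 1 7 5.

4 2 3 6 1 7 5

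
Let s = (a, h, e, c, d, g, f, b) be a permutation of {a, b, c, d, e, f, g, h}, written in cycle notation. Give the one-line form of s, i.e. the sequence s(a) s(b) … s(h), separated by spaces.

h a d g c b f e

Image by image: a→h, b→a, c→d, d→g, e→c, f→b, g→f, h→e.
So the one-line form is h a d g c b f e.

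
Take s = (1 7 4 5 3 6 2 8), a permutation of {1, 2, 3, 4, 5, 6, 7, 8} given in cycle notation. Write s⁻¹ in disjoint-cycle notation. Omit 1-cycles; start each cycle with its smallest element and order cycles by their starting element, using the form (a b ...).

(1 8 2 6 3 5 4 7)

The inverse reverses each cycle.
Reversing each cycle of s and rotating so the smallest element leads gives (1 8 2 6 3 5 4 7).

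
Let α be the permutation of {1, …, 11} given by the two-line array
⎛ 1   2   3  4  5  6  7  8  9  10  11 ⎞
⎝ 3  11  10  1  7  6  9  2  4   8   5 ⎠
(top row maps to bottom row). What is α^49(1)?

4

Tracing 1 → 3 → … returns to 1 after 10 steps, so 1 lies in a 10-cycle (1 3 10 8 2 11 5 7 9 4).
On a 10-cycle, α^10 is the identity, so α^49 = α^9 there (49 ≡ 9 mod 10).
Stepping 9 places around the cycle: 1 → 3 → 10 → 8 → 2 → 11 → 5 → 7 → 9 → 4.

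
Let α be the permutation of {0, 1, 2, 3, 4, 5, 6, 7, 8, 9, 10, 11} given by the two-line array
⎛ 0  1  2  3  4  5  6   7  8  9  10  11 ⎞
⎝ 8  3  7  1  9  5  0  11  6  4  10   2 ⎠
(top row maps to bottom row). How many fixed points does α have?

The fixed points (elements with α(x) = x) are {5, 10}, so there are 2.

2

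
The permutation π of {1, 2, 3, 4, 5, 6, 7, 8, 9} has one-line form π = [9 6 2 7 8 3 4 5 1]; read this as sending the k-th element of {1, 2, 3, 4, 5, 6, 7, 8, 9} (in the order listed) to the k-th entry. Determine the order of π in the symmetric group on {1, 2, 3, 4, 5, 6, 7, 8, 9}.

6

Writing π as disjoint cycles, the cycle lengths are 3, 2, 2, 2.
Since disjoint cycles commute, ord(π) = lcm(3, 2, 2, 2) = 6.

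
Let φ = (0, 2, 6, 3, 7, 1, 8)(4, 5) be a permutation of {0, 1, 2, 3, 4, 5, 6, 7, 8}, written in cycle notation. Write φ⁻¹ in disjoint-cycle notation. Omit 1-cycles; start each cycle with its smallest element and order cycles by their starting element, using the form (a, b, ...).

The inverse reverses each cycle.
After reversing and putting each cycle's least element first, φ⁻¹ = (0, 8, 1, 7, 3, 6, 2)(4, 5).

(0, 8, 1, 7, 3, 6, 2)(4, 5)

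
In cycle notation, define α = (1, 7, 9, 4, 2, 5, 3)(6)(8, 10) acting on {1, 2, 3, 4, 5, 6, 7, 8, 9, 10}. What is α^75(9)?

1

9 lies in the 7-cycle (1, 7, 9, 4, 2, 5, 3).
Powers repeat with period 7 on this cycle, and 75 mod 7 = 5, so α^75(9) = α^5(9).
Advancing 5 steps from 9: 9 → 4 → 2 → 5 → 3 → 1.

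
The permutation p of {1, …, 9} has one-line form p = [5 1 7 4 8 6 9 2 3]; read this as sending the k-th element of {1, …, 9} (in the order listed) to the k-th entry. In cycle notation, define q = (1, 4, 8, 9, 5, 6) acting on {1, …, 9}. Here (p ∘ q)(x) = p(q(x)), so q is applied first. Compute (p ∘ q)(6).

q(6) = 1, then p(1) = 5; composing gives (p ∘ q)(6) = 5.

5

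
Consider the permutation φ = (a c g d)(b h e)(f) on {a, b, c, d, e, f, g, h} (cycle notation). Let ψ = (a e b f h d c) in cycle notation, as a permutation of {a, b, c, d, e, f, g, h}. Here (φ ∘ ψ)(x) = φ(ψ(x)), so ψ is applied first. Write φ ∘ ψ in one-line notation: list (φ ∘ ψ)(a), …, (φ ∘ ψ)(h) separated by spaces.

b f c g h e d a

(φ ∘ ψ)(x) = φ(ψ(x)). Computing each image: φ(ψ(a)) = φ(e) = b, φ(ψ(b)) = φ(f) = f, φ(ψ(c)) = φ(a) = c, φ(ψ(d)) = φ(c) = g, φ(ψ(e)) = φ(b) = h, φ(ψ(f)) = φ(h) = e, φ(ψ(g)) = φ(g) = d, φ(ψ(h)) = φ(d) = a.
Hence φ ∘ ψ = [b f c g h e d a].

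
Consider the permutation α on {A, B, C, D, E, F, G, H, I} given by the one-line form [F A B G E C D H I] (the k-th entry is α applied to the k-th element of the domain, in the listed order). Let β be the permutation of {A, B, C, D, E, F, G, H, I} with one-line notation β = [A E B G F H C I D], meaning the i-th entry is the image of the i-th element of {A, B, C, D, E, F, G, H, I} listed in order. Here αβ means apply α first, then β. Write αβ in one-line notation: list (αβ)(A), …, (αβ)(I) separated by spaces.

Chase each element through α then β: A → F → H; B → A → A; C → B → E; D → G → C; E → E → F; F → C → B; G → D → G; H → H → I; I → I → D.
Collecting the images, αβ = [H A E C F B G I D].

H A E C F B G I D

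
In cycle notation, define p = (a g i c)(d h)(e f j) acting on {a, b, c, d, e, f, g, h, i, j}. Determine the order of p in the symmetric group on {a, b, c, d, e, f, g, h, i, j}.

The disjoint cycles have lengths 4, 3, 2, 1.
The order is lcm(4, 3, 2) = 12.

12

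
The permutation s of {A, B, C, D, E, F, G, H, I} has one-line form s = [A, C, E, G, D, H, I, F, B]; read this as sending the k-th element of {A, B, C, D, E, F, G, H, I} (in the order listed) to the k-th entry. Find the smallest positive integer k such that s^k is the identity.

The disjoint-cycle form of s has cycle lengths 6, 2, 1.
The order of s is the least common multiple of its cycle lengths: lcm(6, 2) = 6.

6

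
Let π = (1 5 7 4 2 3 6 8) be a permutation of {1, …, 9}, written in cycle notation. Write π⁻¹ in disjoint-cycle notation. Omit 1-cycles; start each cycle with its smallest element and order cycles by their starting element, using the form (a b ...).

(1 8 6 3 2 4 7 5)

Inverting a permutation written in cycle notation just reverses the order within every cycle.
After reversing and putting each cycle's least element first, π⁻¹ = (1 8 6 3 2 4 7 5).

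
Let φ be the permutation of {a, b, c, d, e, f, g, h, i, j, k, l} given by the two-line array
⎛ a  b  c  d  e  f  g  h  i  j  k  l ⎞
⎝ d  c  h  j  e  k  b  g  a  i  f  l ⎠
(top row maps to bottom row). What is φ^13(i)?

a

Tracing i → a → … returns to i after 4 steps, so i lies in a 4-cycle (a d j i).
Powers repeat with period 4 on this cycle, and 13 mod 4 = 1, so φ^13(i) = φ^1(i).
Advancing 1 step from i: i → a.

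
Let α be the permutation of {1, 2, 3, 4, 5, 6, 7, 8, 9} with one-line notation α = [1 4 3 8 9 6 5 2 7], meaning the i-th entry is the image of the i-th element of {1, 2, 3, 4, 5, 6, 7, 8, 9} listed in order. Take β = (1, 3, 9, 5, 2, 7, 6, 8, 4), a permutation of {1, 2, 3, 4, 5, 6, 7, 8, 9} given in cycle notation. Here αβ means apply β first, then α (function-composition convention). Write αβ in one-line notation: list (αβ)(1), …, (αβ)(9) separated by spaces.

(αβ)(x) = α(β(x)). Computing each image: α(β(1)) = α(3) = 3, α(β(2)) = α(7) = 5, α(β(3)) = α(9) = 7, α(β(4)) = α(1) = 1, α(β(5)) = α(2) = 4, α(β(6)) = α(8) = 2, α(β(7)) = α(6) = 6, α(β(8)) = α(4) = 8, α(β(9)) = α(5) = 9.
Hence αβ = [3 5 7 1 4 2 6 8 9].

3 5 7 1 4 2 6 8 9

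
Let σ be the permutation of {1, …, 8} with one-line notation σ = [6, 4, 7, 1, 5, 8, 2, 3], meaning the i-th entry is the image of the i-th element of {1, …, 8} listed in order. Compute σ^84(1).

Tracing 1 → 6 → … returns to 1 after 7 steps, so 1 lies in a 7-cycle (1 6 8 3 7 2 4).
Powers repeat with period 7 on this cycle, and 84 mod 7 = 0, so σ^84(1) = σ^0(1).
So σ^84(1) = 1.

1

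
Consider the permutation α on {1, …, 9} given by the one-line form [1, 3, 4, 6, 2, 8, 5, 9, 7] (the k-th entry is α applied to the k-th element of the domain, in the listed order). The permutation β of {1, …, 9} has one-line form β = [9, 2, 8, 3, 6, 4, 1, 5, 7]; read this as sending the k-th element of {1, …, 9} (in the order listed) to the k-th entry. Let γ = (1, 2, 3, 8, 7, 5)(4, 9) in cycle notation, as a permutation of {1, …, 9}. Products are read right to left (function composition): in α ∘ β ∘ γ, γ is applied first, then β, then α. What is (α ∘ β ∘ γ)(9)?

Chase 9: γ(9) = 4; β(4) = 3; α(3) = 4. Hence (α ∘ β ∘ γ)(9) = 4.

4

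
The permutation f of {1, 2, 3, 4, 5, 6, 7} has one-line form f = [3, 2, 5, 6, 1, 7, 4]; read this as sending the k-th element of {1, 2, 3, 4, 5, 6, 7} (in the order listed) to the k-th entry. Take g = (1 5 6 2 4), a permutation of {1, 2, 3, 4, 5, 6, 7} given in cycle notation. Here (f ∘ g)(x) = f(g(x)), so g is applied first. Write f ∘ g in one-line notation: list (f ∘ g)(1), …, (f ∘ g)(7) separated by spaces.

1 6 5 3 7 2 4

(f ∘ g)(x) = f(g(x)). Computing each image: f(g(1)) = f(5) = 1, f(g(2)) = f(4) = 6, f(g(3)) = f(3) = 5, f(g(4)) = f(1) = 3, f(g(5)) = f(6) = 7, f(g(6)) = f(2) = 2, f(g(7)) = f(7) = 4.
Hence f ∘ g = [1 6 5 3 7 2 4].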